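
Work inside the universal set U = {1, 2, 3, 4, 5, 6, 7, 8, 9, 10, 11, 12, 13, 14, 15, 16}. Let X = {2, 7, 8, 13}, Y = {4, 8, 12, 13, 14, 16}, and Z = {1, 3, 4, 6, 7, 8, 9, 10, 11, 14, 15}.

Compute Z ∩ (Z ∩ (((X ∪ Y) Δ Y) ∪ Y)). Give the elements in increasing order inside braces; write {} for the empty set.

{4, 7, 8, 14}

X ∪ Y = {2, 4, 7, 8, 12, 13, 14, 16}
(X ∪ Y) Δ Y = {2, 7}
((X ∪ Y) Δ Y) ∪ Y = {2, 4, 7, 8, 12, 13, 14, 16}
Z ∩ (((X ∪ Y) Δ Y) ∪ Y) = {4, 7, 8, 14}
Z ∩ (Z ∩ (((X ∪ Y) Δ Y) ∪ Y)) = {4, 7, 8, 14}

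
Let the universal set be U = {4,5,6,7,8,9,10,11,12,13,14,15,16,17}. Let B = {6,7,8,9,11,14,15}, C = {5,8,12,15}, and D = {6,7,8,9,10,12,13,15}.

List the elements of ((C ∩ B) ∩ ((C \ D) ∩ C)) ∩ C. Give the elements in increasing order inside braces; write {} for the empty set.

C ∩ B = {8,15}
C \ D = {5}
(C \ D) ∩ C = {5}
(C ∩ B) ∩ ((C \ D) ∩ C) = {}
((C ∩ B) ∩ ((C \ D) ∩ C)) ∩ C = {}

{}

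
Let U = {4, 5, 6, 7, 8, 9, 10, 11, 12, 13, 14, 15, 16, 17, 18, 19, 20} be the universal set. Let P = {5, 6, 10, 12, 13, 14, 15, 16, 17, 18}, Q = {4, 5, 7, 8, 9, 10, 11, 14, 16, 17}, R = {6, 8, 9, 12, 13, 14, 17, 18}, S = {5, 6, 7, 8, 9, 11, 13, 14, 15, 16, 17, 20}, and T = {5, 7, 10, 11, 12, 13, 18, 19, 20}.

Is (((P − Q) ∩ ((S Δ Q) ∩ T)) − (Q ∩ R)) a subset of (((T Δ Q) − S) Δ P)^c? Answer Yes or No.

No

P − Q = {6, 12, 13, 15, 18}
S Δ Q = {4, 6, 10, 13, 15, 20}
(S Δ Q) ∩ T = {10, 13, 20}
(P − Q) ∩ ((S Δ Q) ∩ T) = {13}
Q ∩ R = {8, 9, 14, 17}
((P − Q) ∩ ((S Δ Q) ∩ T)) − (Q ∩ R) = {13}
T Δ Q = {4, 8, 9, 12, 13, 14, 16, 17, 18, 19, 20}
(T Δ Q) − S = {4, 12, 18, 19}
((T Δ Q) − S) Δ P = {4, 5, 6, 10, 13, 14, 15, 16, 17, 19}
(((T Δ Q) − S) Δ P)^c = {7, 8, 9, 11, 12, 18, 20}
13 ∈ ((P − Q) ∩ ((S Δ Q) ∩ T)) − (Q ∩ R) but 13 ∉ (((T Δ Q) − S) Δ P)^c, so the inclusion fails.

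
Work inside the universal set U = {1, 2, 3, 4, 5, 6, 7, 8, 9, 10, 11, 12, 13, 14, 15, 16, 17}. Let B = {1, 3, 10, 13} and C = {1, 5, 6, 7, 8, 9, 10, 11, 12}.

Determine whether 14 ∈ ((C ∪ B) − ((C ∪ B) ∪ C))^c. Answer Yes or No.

14 ∉ C and 14 ∉ B, so 14 ∉ C ∪ B
14 ∉ C and 14 ∉ B, so 14 ∉ C ∪ B
14 ∉ (C ∪ B) and 14 ∉ C, so 14 ∉ (C ∪ B) ∪ C
14 ∉ (C ∪ B) and 14 ∉ ((C ∪ B) ∪ C), so 14 ∉ (C ∪ B) − ((C ∪ B) ∪ C)
14 ∈ ((C ∪ B) − ((C ∪ B) ∪ C))^c since 14 ∉ ((C ∪ B) − ((C ∪ B) ∪ C))

Yes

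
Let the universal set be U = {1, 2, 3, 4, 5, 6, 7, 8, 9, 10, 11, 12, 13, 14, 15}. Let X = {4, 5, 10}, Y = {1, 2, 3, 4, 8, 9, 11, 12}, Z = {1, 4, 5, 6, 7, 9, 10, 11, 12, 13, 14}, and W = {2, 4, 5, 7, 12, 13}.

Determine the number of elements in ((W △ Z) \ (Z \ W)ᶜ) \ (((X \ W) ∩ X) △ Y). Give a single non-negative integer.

W △ Z = {1, 2, 6, 9, 10, 11, 14}
Z \ W = {1, 6, 9, 10, 11, 14}
(Z \ W)ᶜ = {2, 3, 4, 5, 7, 8, 12, 13, 15}
(W △ Z) \ (Z \ W)ᶜ = {1, 6, 9, 10, 11, 14}
X \ W = {10}
(X \ W) ∩ X = {10}
((X \ W) ∩ X) △ Y = {1, 2, 3, 4, 8, 9, 10, 11, 12}
((W △ Z) \ (Z \ W)ᶜ) \ (((X \ W) ∩ X) △ Y) = {6, 14}
|((W △ Z) \ (Z \ W)ᶜ) \ (((X \ W) ∩ X) △ Y)| = 2

2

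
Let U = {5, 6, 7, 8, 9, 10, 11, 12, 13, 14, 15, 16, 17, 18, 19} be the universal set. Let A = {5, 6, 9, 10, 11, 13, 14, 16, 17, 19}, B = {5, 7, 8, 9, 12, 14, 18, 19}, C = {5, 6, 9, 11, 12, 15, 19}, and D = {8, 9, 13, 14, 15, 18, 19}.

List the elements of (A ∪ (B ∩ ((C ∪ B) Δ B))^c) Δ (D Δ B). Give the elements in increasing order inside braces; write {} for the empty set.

{6, 8, 9, 10, 11, 14, 16, 17, 18, 19}

C ∪ B = {5, 6, 7, 8, 9, 11, 12, 14, 15, 18, 19}
(C ∪ B) Δ B = {6, 11, 15}
B ∩ ((C ∪ B) Δ B) = {}
(B ∩ ((C ∪ B) Δ B))^c = {5, 6, 7, 8, 9, 10, 11, 12, 13, 14, 15, 16, 17, 18, 19}
A ∪ (B ∩ ((C ∪ B) Δ B))^c = {5, 6, 7, 8, 9, 10, 11, 12, 13, 14, 15, 16, 17, 18, 19}
D Δ B = {5, 7, 12, 13, 15}
(A ∪ (B ∩ ((C ∪ B) Δ B))^c) Δ (D Δ B) = {6, 8, 9, 10, 11, 14, 16, 17, 18, 19}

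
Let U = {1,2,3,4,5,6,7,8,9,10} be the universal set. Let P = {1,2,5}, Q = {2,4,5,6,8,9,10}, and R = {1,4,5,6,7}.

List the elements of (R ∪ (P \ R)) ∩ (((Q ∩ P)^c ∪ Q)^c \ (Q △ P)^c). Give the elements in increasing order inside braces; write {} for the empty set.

P \ R = {2}
R ∪ (P \ R) = {1,2,4,5,6,7}
Q ∩ P = {2,5}
(Q ∩ P)^c = {1,3,4,6,7,8,9,10}
(Q ∩ P)^c ∪ Q = {1,2,3,4,5,6,7,8,9,10}
((Q ∩ P)^c ∪ Q)^c = {}
Q △ P = {1,4,6,8,9,10}
(Q △ P)^c = {2,3,5,7}
((Q ∩ P)^c ∪ Q)^c \ (Q △ P)^c = {}
(R ∪ (P \ R)) ∩ (((Q ∩ P)^c ∪ Q)^c \ (Q △ P)^c) = {}

{}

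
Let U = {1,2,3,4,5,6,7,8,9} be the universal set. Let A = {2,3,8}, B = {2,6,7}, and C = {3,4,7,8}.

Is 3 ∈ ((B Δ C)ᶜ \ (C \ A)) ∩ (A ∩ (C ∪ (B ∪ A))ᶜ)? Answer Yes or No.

No

3 ∉ B and 3 ∈ C, so 3 ∈ B Δ C
3 ∉ (B Δ C)ᶜ since 3 ∈ (B Δ C)
3 ∈ C and 3 ∈ A, so 3 ∉ C \ A
3 ∉ (B Δ C)ᶜ and 3 ∉ (C \ A), so 3 ∉ (B Δ C)ᶜ \ (C \ A)
3 ∉ B and 3 ∈ A, so 3 ∈ B ∪ A
3 ∈ C and 3 ∈ (B ∪ A), so 3 ∈ C ∪ (B ∪ A)
3 ∉ (C ∪ (B ∪ A))ᶜ since 3 ∈ (C ∪ (B ∪ A))
3 ∈ A and 3 ∉ (C ∪ (B ∪ A))ᶜ, so 3 ∉ A ∩ (C ∪ (B ∪ A))ᶜ
3 ∉ ((B Δ C)ᶜ \ (C \ A)) and 3 ∉ (A ∩ (C ∪ (B ∪ A))ᶜ), so 3 ∉ ((B Δ C)ᶜ \ (C \ A)) ∩ (A ∩ (C ∪ (B ∪ A))ᶜ)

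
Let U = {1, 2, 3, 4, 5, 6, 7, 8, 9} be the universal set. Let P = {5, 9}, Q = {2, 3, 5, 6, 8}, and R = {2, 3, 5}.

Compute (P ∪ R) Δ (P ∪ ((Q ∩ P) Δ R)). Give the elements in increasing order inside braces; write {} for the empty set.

{}

P ∪ R = {2, 3, 5, 9}
Q ∩ P = {5}
(Q ∩ P) Δ R = {2, 3}
P ∪ ((Q ∩ P) Δ R) = {2, 3, 5, 9}
(P ∪ R) Δ (P ∪ ((Q ∩ P) Δ R)) = {}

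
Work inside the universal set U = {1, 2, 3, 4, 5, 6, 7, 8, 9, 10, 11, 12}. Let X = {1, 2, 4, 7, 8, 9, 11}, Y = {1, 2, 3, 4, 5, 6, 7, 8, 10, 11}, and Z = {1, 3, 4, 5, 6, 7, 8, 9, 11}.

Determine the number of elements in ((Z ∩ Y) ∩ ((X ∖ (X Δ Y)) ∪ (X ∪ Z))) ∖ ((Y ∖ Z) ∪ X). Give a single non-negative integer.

3

Z ∩ Y = {1, 3, 4, 5, 6, 7, 8, 11}
X Δ Y = {3, 5, 6, 9, 10}
X ∖ (X Δ Y) = {1, 2, 4, 7, 8, 11}
X ∪ Z = {1, 2, 3, 4, 5, 6, 7, 8, 9, 11}
(X ∖ (X Δ Y)) ∪ (X ∪ Z) = {1, 2, 3, 4, 5, 6, 7, 8, 9, 11}
(Z ∩ Y) ∩ ((X ∖ (X Δ Y)) ∪ (X ∪ Z)) = {1, 3, 4, 5, 6, 7, 8, 11}
Y ∖ Z = {2, 10}
(Y ∖ Z) ∪ X = {1, 2, 4, 7, 8, 9, 10, 11}
((Z ∩ Y) ∩ ((X ∖ (X Δ Y)) ∪ (X ∪ Z))) ∖ ((Y ∖ Z) ∪ X) = {3, 5, 6}
|((Z ∩ Y) ∩ ((X ∖ (X Δ Y)) ∪ (X ∪ Z))) ∖ ((Y ∖ Z) ∪ X)| = 3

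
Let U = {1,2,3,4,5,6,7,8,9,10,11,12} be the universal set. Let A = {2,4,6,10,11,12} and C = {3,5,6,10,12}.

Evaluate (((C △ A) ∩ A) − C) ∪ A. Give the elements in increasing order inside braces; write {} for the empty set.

{2,4,6,10,11,12}

C △ A = {2,3,4,5,11}
(C △ A) ∩ A = {2,4,11}
((C △ A) ∩ A) − C = {2,4,11}
(((C △ A) ∩ A) − C) ∪ A = {2,4,6,10,11,12}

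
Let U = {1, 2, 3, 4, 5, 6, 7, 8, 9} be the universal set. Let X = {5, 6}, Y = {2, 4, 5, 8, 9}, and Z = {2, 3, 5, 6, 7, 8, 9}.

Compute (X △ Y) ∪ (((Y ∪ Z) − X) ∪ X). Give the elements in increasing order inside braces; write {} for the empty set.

{2, 3, 4, 5, 6, 7, 8, 9}

X △ Y = {2, 4, 6, 8, 9}
Y ∪ Z = {2, 3, 4, 5, 6, 7, 8, 9}
(Y ∪ Z) − X = {2, 3, 4, 7, 8, 9}
((Y ∪ Z) − X) ∪ X = {2, 3, 4, 5, 6, 7, 8, 9}
(X △ Y) ∪ (((Y ∪ Z) − X) ∪ X) = {2, 3, 4, 5, 6, 7, 8, 9}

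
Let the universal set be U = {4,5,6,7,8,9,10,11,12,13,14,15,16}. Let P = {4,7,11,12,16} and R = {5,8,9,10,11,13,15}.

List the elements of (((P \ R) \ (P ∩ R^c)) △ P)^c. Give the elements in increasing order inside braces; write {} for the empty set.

P \ R = {4,7,12,16}
R^c = {4,6,7,12,14,16}
P ∩ R^c = {4,7,12,16}
(P \ R) \ (P ∩ R^c) = {}
((P \ R) \ (P ∩ R^c)) △ P = {4,7,11,12,16}
(((P \ R) \ (P ∩ R^c)) △ P)^c = {5,6,8,9,10,13,14,15}

{5,6,8,9,10,13,14,15}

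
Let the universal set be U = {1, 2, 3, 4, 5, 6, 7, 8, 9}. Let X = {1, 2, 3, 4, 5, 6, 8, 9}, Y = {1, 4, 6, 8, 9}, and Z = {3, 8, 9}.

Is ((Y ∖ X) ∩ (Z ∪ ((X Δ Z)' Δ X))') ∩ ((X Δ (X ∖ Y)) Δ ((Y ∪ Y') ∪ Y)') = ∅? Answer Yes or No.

Y ∖ X = {}
X Δ Z = {1, 2, 4, 5, 6}
(X Δ Z)' = {3, 7, 8, 9}
(X Δ Z)' Δ X = {1, 2, 4, 5, 6, 7}
Z ∪ ((X Δ Z)' Δ X) = {1, 2, 3, 4, 5, 6, 7, 8, 9}
(Z ∪ ((X Δ Z)' Δ X))' = {}
(Y ∖ X) ∩ (Z ∪ ((X Δ Z)' Δ X))' = {}
X ∖ Y = {2, 3, 5}
X Δ (X ∖ Y) = {1, 4, 6, 8, 9}
Y' = {2, 3, 5, 7}
Y ∪ Y' = {1, 2, 3, 4, 5, 6, 7, 8, 9}
(Y ∪ Y') ∪ Y = {1, 2, 3, 4, 5, 6, 7, 8, 9}
((Y ∪ Y') ∪ Y)' = {}
(X Δ (X ∖ Y)) Δ ((Y ∪ Y') ∪ Y)' = {1, 4, 6, 8, 9}
{} and {1, 4, 6, 8, 9} share no elements.

Yes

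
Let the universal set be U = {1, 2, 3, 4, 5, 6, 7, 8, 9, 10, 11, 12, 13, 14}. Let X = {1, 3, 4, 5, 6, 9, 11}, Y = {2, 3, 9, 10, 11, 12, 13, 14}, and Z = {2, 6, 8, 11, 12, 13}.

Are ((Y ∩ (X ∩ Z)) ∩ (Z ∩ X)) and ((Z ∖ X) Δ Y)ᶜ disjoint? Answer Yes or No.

Yes

X ∩ Z = {6, 11}
Y ∩ (X ∩ Z) = {11}
Z ∩ X = {6, 11}
(Y ∩ (X ∩ Z)) ∩ (Z ∩ X) = {11}
Z ∖ X = {2, 8, 12, 13}
(Z ∖ X) Δ Y = {3, 8, 9, 10, 11, 14}
((Z ∖ X) Δ Y)ᶜ = {1, 2, 4, 5, 6, 7, 12, 13}
{11} and {1, 2, 4, 5, 6, 7, 12, 13} share no elements.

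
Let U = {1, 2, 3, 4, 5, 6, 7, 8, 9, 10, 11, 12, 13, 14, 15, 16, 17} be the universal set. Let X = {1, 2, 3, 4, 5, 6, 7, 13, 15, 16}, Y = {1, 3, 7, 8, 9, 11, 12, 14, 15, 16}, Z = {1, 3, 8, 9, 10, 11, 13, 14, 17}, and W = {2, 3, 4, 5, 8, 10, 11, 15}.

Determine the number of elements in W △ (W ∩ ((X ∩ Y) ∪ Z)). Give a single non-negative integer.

3

X ∩ Y = {1, 3, 7, 15, 16}
(X ∩ Y) ∪ Z = {1, 3, 7, 8, 9, 10, 11, 13, 14, 15, 16, 17}
W ∩ ((X ∩ Y) ∪ Z) = {3, 8, 10, 11, 15}
W △ (W ∩ ((X ∩ Y) ∪ Z)) = {2, 4, 5}
|W △ (W ∩ ((X ∩ Y) ∪ Z))| = 3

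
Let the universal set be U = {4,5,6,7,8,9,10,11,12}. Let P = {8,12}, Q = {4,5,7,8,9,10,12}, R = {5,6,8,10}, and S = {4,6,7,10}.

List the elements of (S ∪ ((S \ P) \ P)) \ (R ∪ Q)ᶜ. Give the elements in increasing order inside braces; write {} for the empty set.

{4,6,7,10}

S \ P = {4,6,7,10}
(S \ P) \ P = {4,6,7,10}
S ∪ ((S \ P) \ P) = {4,6,7,10}
R ∪ Q = {4,5,6,7,8,9,10,12}
(R ∪ Q)ᶜ = {11}
(S ∪ ((S \ P) \ P)) \ (R ∪ Q)ᶜ = {4,6,7,10}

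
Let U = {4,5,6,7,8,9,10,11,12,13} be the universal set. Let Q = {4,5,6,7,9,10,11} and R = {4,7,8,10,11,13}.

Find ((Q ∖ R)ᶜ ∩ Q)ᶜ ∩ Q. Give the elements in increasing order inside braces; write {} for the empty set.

{5,6,9}

Q ∖ R = {5,6,9}
(Q ∖ R)ᶜ = {4,7,8,10,11,12,13}
(Q ∖ R)ᶜ ∩ Q = {4,7,10,11}
((Q ∖ R)ᶜ ∩ Q)ᶜ = {5,6,8,9,12,13}
((Q ∖ R)ᶜ ∩ Q)ᶜ ∩ Q = {5,6,9}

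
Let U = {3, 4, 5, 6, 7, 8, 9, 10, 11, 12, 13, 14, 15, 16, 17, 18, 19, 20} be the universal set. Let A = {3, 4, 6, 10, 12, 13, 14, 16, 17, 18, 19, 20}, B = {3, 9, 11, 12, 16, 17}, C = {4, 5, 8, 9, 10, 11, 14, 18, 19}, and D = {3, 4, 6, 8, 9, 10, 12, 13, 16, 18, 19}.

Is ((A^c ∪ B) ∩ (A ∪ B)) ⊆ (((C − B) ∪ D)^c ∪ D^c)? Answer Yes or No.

A^c = {5, 7, 8, 9, 11, 15}
A^c ∪ B = {3, 5, 7, 8, 9, 11, 12, 15, 16, 17}
A ∪ B = {3, 4, 6, 9, 10, 11, 12, 13, 14, 16, 17, 18, 19, 20}
(A^c ∪ B) ∩ (A ∪ B) = {3, 9, 11, 12, 16, 17}
C − B = {4, 5, 8, 10, 14, 18, 19}
(C − B) ∪ D = {3, 4, 5, 6, 8, 9, 10, 12, 13, 14, 16, 18, 19}
((C − B) ∪ D)^c = {7, 11, 15, 17, 20}
D^c = {5, 7, 11, 14, 15, 17, 20}
((C − B) ∪ D)^c ∪ D^c = {5, 7, 11, 14, 15, 17, 20}
3 ∈ (A^c ∪ B) ∩ (A ∪ B) but 3 ∉ ((C − B) ∪ D)^c ∪ D^c, so the inclusion fails.

No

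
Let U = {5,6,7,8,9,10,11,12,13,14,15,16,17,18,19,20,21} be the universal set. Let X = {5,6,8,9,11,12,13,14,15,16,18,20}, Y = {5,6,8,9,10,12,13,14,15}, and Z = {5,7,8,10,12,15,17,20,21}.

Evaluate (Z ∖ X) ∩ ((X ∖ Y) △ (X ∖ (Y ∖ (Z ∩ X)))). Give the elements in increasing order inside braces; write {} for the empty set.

{}

Z ∖ X = {7,10,17,21}
X ∖ Y = {11,16,18,20}
Z ∩ X = {5,8,12,15,20}
Y ∖ (Z ∩ X) = {6,9,10,13,14}
X ∖ (Y ∖ (Z ∩ X)) = {5,8,11,12,15,16,18,20}
(X ∖ Y) △ (X ∖ (Y ∖ (Z ∩ X))) = {5,8,12,15}
(Z ∖ X) ∩ ((X ∖ Y) △ (X ∖ (Y ∖ (Z ∩ X)))) = {}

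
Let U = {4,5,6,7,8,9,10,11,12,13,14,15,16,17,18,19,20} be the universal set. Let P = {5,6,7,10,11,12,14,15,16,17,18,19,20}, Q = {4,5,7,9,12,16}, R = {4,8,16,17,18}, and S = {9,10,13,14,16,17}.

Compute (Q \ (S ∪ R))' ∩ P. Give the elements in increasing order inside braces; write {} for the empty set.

{6,10,11,14,15,16,17,18,19,20}

S ∪ R = {4,8,9,10,13,14,16,17,18}
Q \ (S ∪ R) = {5,7,12}
(Q \ (S ∪ R))' = {4,6,8,9,10,11,13,14,15,16,17,18,19,20}
(Q \ (S ∪ R))' ∩ P = {6,10,11,14,15,16,17,18,19,20}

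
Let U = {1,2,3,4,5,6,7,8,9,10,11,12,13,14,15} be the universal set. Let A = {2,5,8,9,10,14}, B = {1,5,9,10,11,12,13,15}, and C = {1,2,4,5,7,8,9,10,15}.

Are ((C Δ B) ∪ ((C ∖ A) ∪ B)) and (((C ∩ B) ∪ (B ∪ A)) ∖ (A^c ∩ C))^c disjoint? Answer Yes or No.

C Δ B = {2,4,7,8,11,12,13}
C ∖ A = {1,4,7,15}
(C ∖ A) ∪ B = {1,4,5,7,9,10,11,12,13,15}
(C Δ B) ∪ ((C ∖ A) ∪ B) = {1,2,4,5,7,8,9,10,11,12,13,15}
C ∩ B = {1,5,9,10,15}
B ∪ A = {1,2,5,8,9,10,11,12,13,14,15}
(C ∩ B) ∪ (B ∪ A) = {1,2,5,8,9,10,11,12,13,14,15}
A^c = {1,3,4,6,7,11,12,13,15}
A^c ∩ C = {1,4,7,15}
((C ∩ B) ∪ (B ∪ A)) ∖ (A^c ∩ C) = {2,5,8,9,10,11,12,13,14}
(((C ∩ B) ∪ (B ∪ A)) ∖ (A^c ∩ C))^c = {1,3,4,6,7,15}
1 lies in both, so they are not disjoint.

No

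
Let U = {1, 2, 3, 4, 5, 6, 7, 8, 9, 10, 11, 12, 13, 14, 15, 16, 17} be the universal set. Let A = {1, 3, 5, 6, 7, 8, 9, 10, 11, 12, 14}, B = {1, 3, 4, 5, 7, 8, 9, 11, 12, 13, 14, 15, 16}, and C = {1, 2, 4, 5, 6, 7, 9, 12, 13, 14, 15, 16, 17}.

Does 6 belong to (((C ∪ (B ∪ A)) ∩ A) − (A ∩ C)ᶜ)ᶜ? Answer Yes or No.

No

6 ∉ B and 6 ∈ A, so 6 ∈ B ∪ A
6 ∈ C and 6 ∈ (B ∪ A), so 6 ∈ C ∪ (B ∪ A)
6 ∈ (C ∪ (B ∪ A)) and 6 ∈ A, so 6 ∈ (C ∪ (B ∪ A)) ∩ A
6 ∈ A and 6 ∈ C, so 6 ∈ A ∩ C
6 ∉ (A ∩ C)ᶜ since 6 ∈ (A ∩ C)
6 ∈ ((C ∪ (B ∪ A)) ∩ A) and 6 ∉ (A ∩ C)ᶜ, so 6 ∈ ((C ∪ (B ∪ A)) ∩ A) − (A ∩ C)ᶜ
6 ∉ (((C ∪ (B ∪ A)) ∩ A) − (A ∩ C)ᶜ)ᶜ since 6 ∈ (((C ∪ (B ∪ A)) ∩ A) − (A ∩ C)ᶜ)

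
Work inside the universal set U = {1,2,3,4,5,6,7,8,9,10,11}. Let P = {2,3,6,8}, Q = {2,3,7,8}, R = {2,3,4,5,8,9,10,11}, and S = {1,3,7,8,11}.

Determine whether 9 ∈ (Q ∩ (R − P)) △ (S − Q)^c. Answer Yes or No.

9 ∈ R and 9 ∉ P, so 9 ∈ R − P
9 ∉ Q and 9 ∈ (R − P), so 9 ∉ Q ∩ (R − P)
9 ∉ S and 9 ∉ Q, so 9 ∉ S − Q
9 ∈ (S − Q)^c since 9 ∉ (S − Q)
9 ∉ (Q ∩ (R − P)) and 9 ∈ (S − Q)^c, so 9 ∈ (Q ∩ (R − P)) △ (S − Q)^c

Yes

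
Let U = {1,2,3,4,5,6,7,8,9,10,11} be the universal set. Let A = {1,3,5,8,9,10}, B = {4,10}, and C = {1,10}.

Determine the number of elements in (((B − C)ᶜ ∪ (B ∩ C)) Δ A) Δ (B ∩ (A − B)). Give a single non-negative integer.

4

B − C = {4}
(B − C)ᶜ = {1,2,3,5,6,7,8,9,10,11}
B ∩ C = {10}
(B − C)ᶜ ∪ (B ∩ C) = {1,2,3,5,6,7,8,9,10,11}
((B − C)ᶜ ∪ (B ∩ C)) Δ A = {2,6,7,11}
A − B = {1,3,5,8,9}
B ∩ (A − B) = {}
(((B − C)ᶜ ∪ (B ∩ C)) Δ A) Δ (B ∩ (A − B)) = {2,6,7,11}
|(((B − C)ᶜ ∪ (B ∩ C)) Δ A) Δ (B ∩ (A − B))| = 4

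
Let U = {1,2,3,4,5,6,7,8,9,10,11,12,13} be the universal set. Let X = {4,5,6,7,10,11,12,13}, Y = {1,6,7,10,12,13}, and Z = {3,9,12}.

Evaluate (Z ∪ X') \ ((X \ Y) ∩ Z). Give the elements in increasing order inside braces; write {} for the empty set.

{1,2,3,8,9,12}

X' = {1,2,3,8,9}
Z ∪ X' = {1,2,3,8,9,12}
X \ Y = {4,5,11}
(X \ Y) ∩ Z = {}
(Z ∪ X') \ ((X \ Y) ∩ Z) = {1,2,3,8,9,12}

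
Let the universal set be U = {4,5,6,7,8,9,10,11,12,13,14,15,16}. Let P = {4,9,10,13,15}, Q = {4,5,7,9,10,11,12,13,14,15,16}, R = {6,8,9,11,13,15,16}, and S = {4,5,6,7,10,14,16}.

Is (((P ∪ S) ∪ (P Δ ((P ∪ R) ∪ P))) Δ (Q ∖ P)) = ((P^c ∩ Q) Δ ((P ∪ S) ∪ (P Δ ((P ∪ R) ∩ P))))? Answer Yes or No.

No

P ∪ S = {4,5,6,7,9,10,13,14,15,16}
P ∪ R = {4,6,8,9,10,11,13,15,16}
(P ∪ R) ∪ P = {4,6,8,9,10,11,13,15,16}
P Δ ((P ∪ R) ∪ P) = {6,8,11,16}
(P ∪ S) ∪ (P Δ ((P ∪ R) ∪ P)) = {4,5,6,7,8,9,10,11,13,14,15,16}
Q ∖ P = {5,7,11,12,14,16}
((P ∪ S) ∪ (P Δ ((P ∪ R) ∪ P))) Δ (Q ∖ P) = {4,6,8,9,10,12,13,15}
P^c = {5,6,7,8,11,12,14,16}
P^c ∩ Q = {5,7,11,12,14,16}
(P ∪ R) ∩ P = {4,9,10,13,15}
P Δ ((P ∪ R) ∩ P) = {}
(P ∪ S) ∪ (P Δ ((P ∪ R) ∩ P)) = {4,5,6,7,9,10,13,14,15,16}
(P^c ∩ Q) Δ ((P ∪ S) ∪ (P Δ ((P ∪ R) ∩ P))) = {4,6,9,10,11,12,13,15}
8 ∈ ((P ∪ S) ∪ (P Δ ((P ∪ R) ∪ P))) Δ (Q ∖ P) but 8 ∉ (P^c ∩ Q) Δ ((P ∪ S) ∪ (P Δ ((P ∪ R) ∩ P))), so they differ.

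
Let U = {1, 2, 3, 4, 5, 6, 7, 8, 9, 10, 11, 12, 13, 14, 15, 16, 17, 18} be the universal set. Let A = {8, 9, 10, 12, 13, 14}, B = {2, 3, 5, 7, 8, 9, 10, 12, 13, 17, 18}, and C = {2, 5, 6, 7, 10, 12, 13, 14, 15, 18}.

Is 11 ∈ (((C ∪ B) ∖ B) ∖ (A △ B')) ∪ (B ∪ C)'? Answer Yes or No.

Yes

11 ∉ C and 11 ∉ B, so 11 ∉ C ∪ B
11 ∉ (C ∪ B) and 11 ∉ B, so 11 ∉ (C ∪ B) ∖ B
11 ∉ B, so 11 ∈ B'
11 ∉ A and 11 ∈ B', so 11 ∈ A △ B'
11 ∉ ((C ∪ B) ∖ B) and 11 ∈ (A △ B'), so 11 ∉ ((C ∪ B) ∖ B) ∖ (A △ B')
11 ∉ B and 11 ∉ C, so 11 ∉ B ∪ C
11 ∈ (B ∪ C)' since 11 ∉ (B ∪ C)
11 ∉ (((C ∪ B) ∖ B) ∖ (A △ B')) and 11 ∈ (B ∪ C)', so 11 ∈ (((C ∪ B) ∖ B) ∖ (A △ B')) ∪ (B ∪ C)'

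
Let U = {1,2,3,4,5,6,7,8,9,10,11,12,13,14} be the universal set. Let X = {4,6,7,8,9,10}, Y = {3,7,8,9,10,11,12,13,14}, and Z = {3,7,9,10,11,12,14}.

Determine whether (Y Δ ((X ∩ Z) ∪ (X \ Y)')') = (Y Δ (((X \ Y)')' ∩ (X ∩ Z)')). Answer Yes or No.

X ∩ Z = {7,9,10}
X \ Y = {4,6}
(X \ Y)' = {1,2,3,5,7,8,9,10,11,12,13,14}
(X ∩ Z) ∪ (X \ Y)' = {1,2,3,5,7,8,9,10,11,12,13,14}
((X ∩ Z) ∪ (X \ Y)')' = {4,6}
Y Δ ((X ∩ Z) ∪ (X \ Y)')' = {3,4,6,7,8,9,10,11,12,13,14}
((X \ Y)')' = {4,6}
(X ∩ Z)' = {1,2,3,4,5,6,8,11,12,13,14}
((X \ Y)')' ∩ (X ∩ Z)' = {4,6}
Y Δ (((X \ Y)')' ∩ (X ∩ Z)') = {3,4,6,7,8,9,10,11,12,13,14}
Both equal {3,4,6,7,8,9,10,11,12,13,14}, so Y Δ ((X ∩ Z) ∪ (X \ Y)')' = Y Δ (((X \ Y)')' ∩ (X ∩ Z)').

Yes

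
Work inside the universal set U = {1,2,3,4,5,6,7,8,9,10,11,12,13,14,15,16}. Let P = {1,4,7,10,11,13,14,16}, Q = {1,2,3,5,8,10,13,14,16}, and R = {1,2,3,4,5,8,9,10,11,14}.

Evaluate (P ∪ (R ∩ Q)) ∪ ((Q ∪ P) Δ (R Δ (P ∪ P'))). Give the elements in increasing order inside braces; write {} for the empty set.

R ∩ Q = {1,2,3,5,8,10,14}
P ∪ (R ∩ Q) = {1,2,3,4,5,7,8,10,11,13,14,16}
Q ∪ P = {1,2,3,4,5,7,8,10,11,13,14,16}
P' = {2,3,5,6,8,9,12,15}
P ∪ P' = {1,2,3,4,5,6,7,8,9,10,11,12,13,14,15,16}
R Δ (P ∪ P') = {6,7,12,13,15,16}
(Q ∪ P) Δ (R Δ (P ∪ P')) = {1,2,3,4,5,6,8,10,11,12,14,15}
(P ∪ (R ∩ Q)) ∪ ((Q ∪ P) Δ (R Δ (P ∪ P'))) = {1,2,3,4,5,6,7,8,10,11,12,13,14,15,16}

{1,2,3,4,5,6,7,8,10,11,12,13,14,15,16}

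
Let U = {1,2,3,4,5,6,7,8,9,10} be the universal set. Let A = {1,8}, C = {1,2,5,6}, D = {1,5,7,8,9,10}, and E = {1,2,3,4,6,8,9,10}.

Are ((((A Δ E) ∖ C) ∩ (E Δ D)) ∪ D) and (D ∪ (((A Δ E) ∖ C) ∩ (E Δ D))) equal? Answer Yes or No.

A Δ E = {2,3,4,6,9,10}
(A Δ E) ∖ C = {3,4,9,10}
E Δ D = {2,3,4,5,6,7}
((A Δ E) ∖ C) ∩ (E Δ D) = {3,4}
(((A Δ E) ∖ C) ∩ (E Δ D)) ∪ D = {1,3,4,5,7,8,9,10}
D ∪ (((A Δ E) ∖ C) ∩ (E Δ D)) = {1,3,4,5,7,8,9,10}
Both equal {1,3,4,5,7,8,9,10}, so (((A Δ E) ∖ C) ∩ (E Δ D)) ∪ D = D ∪ (((A Δ E) ∖ C) ∩ (E Δ D)).

Yes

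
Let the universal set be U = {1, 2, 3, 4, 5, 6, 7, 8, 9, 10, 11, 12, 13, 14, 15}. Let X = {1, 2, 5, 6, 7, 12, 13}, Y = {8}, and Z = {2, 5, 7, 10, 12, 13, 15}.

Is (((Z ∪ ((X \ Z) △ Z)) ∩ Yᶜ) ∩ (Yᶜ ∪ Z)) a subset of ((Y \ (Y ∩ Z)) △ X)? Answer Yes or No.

X \ Z = {1, 6}
(X \ Z) △ Z = {1, 2, 5, 6, 7, 10, 12, 13, 15}
Z ∪ ((X \ Z) △ Z) = {1, 2, 5, 6, 7, 10, 12, 13, 15}
Yᶜ = {1, 2, 3, 4, 5, 6, 7, 9, 10, 11, 12, 13, 14, 15}
(Z ∪ ((X \ Z) △ Z)) ∩ Yᶜ = {1, 2, 5, 6, 7, 10, 12, 13, 15}
Yᶜ ∪ Z = {1, 2, 3, 4, 5, 6, 7, 9, 10, 11, 12, 13, 14, 15}
((Z ∪ ((X \ Z) △ Z)) ∩ Yᶜ) ∩ (Yᶜ ∪ Z) = {1, 2, 5, 6, 7, 10, 12, 13, 15}
Y ∩ Z = {}
Y \ (Y ∩ Z) = {8}
(Y \ (Y ∩ Z)) △ X = {1, 2, 5, 6, 7, 8, 12, 13}
10 ∈ ((Z ∪ ((X \ Z) △ Z)) ∩ Yᶜ) ∩ (Yᶜ ∪ Z) but 10 ∉ (Y \ (Y ∩ Z)) △ X, so the inclusion fails.

No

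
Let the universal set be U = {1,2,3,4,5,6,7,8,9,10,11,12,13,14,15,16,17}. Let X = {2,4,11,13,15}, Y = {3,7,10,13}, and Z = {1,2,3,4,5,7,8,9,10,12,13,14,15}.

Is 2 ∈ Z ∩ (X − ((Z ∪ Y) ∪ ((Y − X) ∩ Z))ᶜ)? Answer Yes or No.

2 ∈ Z and 2 ∉ Y, so 2 ∈ Z ∪ Y
2 ∉ Y and 2 ∈ X, so 2 ∉ Y − X
2 ∉ (Y − X) and 2 ∈ Z, so 2 ∉ (Y − X) ∩ Z
2 ∈ (Z ∪ Y) and 2 ∉ ((Y − X) ∩ Z), so 2 ∈ (Z ∪ Y) ∪ ((Y − X) ∩ Z)
2 ∉ ((Z ∪ Y) ∪ ((Y − X) ∩ Z))ᶜ since 2 ∈ ((Z ∪ Y) ∪ ((Y − X) ∩ Z))
2 ∈ X and 2 ∉ ((Z ∪ Y) ∪ ((Y − X) ∩ Z))ᶜ, so 2 ∈ X − ((Z ∪ Y) ∪ ((Y − X) ∩ Z))ᶜ
2 ∈ Z and 2 ∈ (X − ((Z ∪ Y) ∪ ((Y − X) ∩ Z))ᶜ), so 2 ∈ Z ∩ (X − ((Z ∪ Y) ∪ ((Y − X) ∩ Z))ᶜ)

Yes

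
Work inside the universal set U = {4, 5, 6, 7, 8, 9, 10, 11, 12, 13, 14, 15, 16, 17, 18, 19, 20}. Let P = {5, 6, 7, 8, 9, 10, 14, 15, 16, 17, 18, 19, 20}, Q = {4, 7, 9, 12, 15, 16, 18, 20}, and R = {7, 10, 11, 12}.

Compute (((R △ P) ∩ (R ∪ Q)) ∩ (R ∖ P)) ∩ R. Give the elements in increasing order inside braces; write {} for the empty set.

R △ P = {5, 6, 8, 9, 11, 12, 14, 15, 16, 17, 18, 19, 20}
R ∪ Q = {4, 7, 9, 10, 11, 12, 15, 16, 18, 20}
(R △ P) ∩ (R ∪ Q) = {9, 11, 12, 15, 16, 18, 20}
R ∖ P = {11, 12}
((R △ P) ∩ (R ∪ Q)) ∩ (R ∖ P) = {11, 12}
(((R △ P) ∩ (R ∪ Q)) ∩ (R ∖ P)) ∩ R = {11, 12}

{11, 12}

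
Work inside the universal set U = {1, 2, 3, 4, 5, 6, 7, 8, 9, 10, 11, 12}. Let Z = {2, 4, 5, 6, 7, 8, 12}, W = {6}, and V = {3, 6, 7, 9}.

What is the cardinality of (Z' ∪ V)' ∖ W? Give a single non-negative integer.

Z' = {1, 3, 9, 10, 11}
Z' ∪ V = {1, 3, 6, 7, 9, 10, 11}
(Z' ∪ V)' = {2, 4, 5, 8, 12}
(Z' ∪ V)' ∖ W = {2, 4, 5, 8, 12}
|(Z' ∪ V)' ∖ W| = 5

5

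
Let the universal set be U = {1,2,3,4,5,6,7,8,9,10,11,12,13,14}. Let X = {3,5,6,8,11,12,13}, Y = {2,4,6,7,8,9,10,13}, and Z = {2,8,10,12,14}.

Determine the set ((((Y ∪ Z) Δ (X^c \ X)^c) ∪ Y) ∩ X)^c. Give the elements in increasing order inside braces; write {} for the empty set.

{1,2,4,7,9,10,12,14}

Y ∪ Z = {2,4,6,7,8,9,10,12,13,14}
X^c = {1,2,4,7,9,10,14}
X^c \ X = {1,2,4,7,9,10,14}
(X^c \ X)^c = {3,5,6,8,11,12,13}
(Y ∪ Z) Δ (X^c \ X)^c = {2,3,4,5,7,9,10,11,14}
((Y ∪ Z) Δ (X^c \ X)^c) ∪ Y = {2,3,4,5,6,7,8,9,10,11,13,14}
(((Y ∪ Z) Δ (X^c \ X)^c) ∪ Y) ∩ X = {3,5,6,8,11,13}
((((Y ∪ Z) Δ (X^c \ X)^c) ∪ Y) ∩ X)^c = {1,2,4,7,9,10,12,14}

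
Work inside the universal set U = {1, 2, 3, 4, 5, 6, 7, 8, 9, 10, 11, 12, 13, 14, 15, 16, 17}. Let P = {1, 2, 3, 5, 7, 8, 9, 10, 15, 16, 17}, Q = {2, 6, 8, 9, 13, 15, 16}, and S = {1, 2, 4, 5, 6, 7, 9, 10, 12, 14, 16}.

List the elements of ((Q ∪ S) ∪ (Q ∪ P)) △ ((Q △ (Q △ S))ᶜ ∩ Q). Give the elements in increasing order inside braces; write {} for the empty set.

Q ∪ S = {1, 2, 4, 5, 6, 7, 8, 9, 10, 12, 13, 14, 15, 16}
Q ∪ P = {1, 2, 3, 5, 6, 7, 8, 9, 10, 13, 15, 16, 17}
(Q ∪ S) ∪ (Q ∪ P) = {1, 2, 3, 4, 5, 6, 7, 8, 9, 10, 12, 13, 14, 15, 16, 17}
Q △ S = {1, 4, 5, 7, 8, 10, 12, 13, 14, 15}
Q △ (Q △ S) = {1, 2, 4, 5, 6, 7, 9, 10, 12, 14, 16}
(Q △ (Q △ S))ᶜ = {3, 8, 11, 13, 15, 17}
(Q △ (Q △ S))ᶜ ∩ Q = {8, 13, 15}
((Q ∪ S) ∪ (Q ∪ P)) △ ((Q △ (Q △ S))ᶜ ∩ Q) = {1, 2, 3, 4, 5, 6, 7, 9, 10, 12, 14, 16, 17}

{1, 2, 3, 4, 5, 6, 7, 9, 10, 12, 14, 16, 17}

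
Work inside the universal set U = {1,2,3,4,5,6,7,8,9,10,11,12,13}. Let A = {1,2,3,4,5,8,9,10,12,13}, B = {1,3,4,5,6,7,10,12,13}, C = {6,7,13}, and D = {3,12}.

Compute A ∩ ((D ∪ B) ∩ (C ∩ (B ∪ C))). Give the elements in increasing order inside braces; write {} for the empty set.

{13}

D ∪ B = {1,3,4,5,6,7,10,12,13}
B ∪ C = {1,3,4,5,6,7,10,12,13}
C ∩ (B ∪ C) = {6,7,13}
(D ∪ B) ∩ (C ∩ (B ∪ C)) = {6,7,13}
A ∩ ((D ∪ B) ∩ (C ∩ (B ∪ C))) = {13}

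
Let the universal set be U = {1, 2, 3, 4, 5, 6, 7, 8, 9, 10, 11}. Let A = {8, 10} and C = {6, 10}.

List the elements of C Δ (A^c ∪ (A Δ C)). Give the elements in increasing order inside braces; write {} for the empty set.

A^c = {1, 2, 3, 4, 5, 6, 7, 9, 11}
A Δ C = {6, 8}
A^c ∪ (A Δ C) = {1, 2, 3, 4, 5, 6, 7, 8, 9, 11}
C Δ (A^c ∪ (A Δ C)) = {1, 2, 3, 4, 5, 7, 8, 9, 10, 11}

{1, 2, 3, 4, 5, 7, 8, 9, 10, 11}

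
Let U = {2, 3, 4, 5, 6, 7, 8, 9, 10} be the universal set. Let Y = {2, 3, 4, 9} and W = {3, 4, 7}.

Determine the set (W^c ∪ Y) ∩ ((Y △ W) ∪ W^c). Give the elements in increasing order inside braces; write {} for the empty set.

W^c = {2, 5, 6, 8, 9, 10}
W^c ∪ Y = {2, 3, 4, 5, 6, 8, 9, 10}
Y △ W = {2, 7, 9}
(Y △ W) ∪ W^c = {2, 5, 6, 7, 8, 9, 10}
(W^c ∪ Y) ∩ ((Y △ W) ∪ W^c) = {2, 5, 6, 8, 9, 10}

{2, 5, 6, 8, 9, 10}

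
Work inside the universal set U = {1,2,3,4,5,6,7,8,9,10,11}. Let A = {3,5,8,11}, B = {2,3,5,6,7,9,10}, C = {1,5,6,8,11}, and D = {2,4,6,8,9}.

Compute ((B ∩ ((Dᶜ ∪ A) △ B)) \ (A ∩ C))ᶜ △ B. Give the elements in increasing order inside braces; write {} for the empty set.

{1,2,4,6,8,9,11}

Dᶜ = {1,3,5,7,10,11}
Dᶜ ∪ A = {1,3,5,7,8,10,11}
(Dᶜ ∪ A) △ B = {1,2,6,8,9,11}
B ∩ ((Dᶜ ∪ A) △ B) = {2,6,9}
A ∩ C = {5,8,11}
(B ∩ ((Dᶜ ∪ A) △ B)) \ (A ∩ C) = {2,6,9}
((B ∩ ((Dᶜ ∪ A) △ B)) \ (A ∩ C))ᶜ = {1,3,4,5,7,8,10,11}
((B ∩ ((Dᶜ ∪ A) △ B)) \ (A ∩ C))ᶜ △ B = {1,2,4,6,8,9,11}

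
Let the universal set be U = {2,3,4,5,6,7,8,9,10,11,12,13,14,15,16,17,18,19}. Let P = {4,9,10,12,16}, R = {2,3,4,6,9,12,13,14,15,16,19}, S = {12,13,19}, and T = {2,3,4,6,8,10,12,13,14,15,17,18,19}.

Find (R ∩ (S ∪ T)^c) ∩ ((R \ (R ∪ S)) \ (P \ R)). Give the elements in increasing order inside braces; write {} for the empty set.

{}

S ∪ T = {2,3,4,6,8,10,12,13,14,15,17,18,19}
(S ∪ T)^c = {5,7,9,11,16}
R ∩ (S ∪ T)^c = {9,16}
R ∪ S = {2,3,4,6,9,12,13,14,15,16,19}
R \ (R ∪ S) = {}
P \ R = {10}
(R \ (R ∪ S)) \ (P \ R) = {}
(R ∩ (S ∪ T)^c) ∩ ((R \ (R ∪ S)) \ (P \ R)) = {}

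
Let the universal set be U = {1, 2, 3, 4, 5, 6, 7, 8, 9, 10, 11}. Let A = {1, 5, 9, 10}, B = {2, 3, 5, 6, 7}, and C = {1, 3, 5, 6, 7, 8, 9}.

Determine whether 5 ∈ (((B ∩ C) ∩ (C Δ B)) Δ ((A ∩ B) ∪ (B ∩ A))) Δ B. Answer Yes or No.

5 ∈ B and 5 ∈ C, so 5 ∈ B ∩ C
5 ∈ C and 5 ∈ B, so 5 ∉ C Δ B
5 ∈ (B ∩ C) and 5 ∉ (C Δ B), so 5 ∉ (B ∩ C) ∩ (C Δ B)
5 ∈ A and 5 ∈ B, so 5 ∈ A ∩ B
5 ∈ B and 5 ∈ A, so 5 ∈ B ∩ A
5 ∈ (A ∩ B) and 5 ∈ (B ∩ A), so 5 ∈ (A ∩ B) ∪ (B ∩ A)
5 ∉ ((B ∩ C) ∩ (C Δ B)) and 5 ∈ ((A ∩ B) ∪ (B ∩ A)), so 5 ∈ ((B ∩ C) ∩ (C Δ B)) Δ ((A ∩ B) ∪ (B ∩ A))
5 ∈ (((B ∩ C) ∩ (C Δ B)) Δ ((A ∩ B) ∪ (B ∩ A))) and 5 ∈ B, so 5 ∉ (((B ∩ C) ∩ (C Δ B)) Δ ((A ∩ B) ∪ (B ∩ A))) Δ B

No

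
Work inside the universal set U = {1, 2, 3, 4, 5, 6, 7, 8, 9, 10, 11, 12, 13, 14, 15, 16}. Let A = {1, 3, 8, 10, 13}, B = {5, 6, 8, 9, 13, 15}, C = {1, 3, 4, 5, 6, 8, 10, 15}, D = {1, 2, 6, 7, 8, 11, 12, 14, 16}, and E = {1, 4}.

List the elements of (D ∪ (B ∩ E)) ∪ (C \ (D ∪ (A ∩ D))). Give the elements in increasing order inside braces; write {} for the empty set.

{1, 2, 3, 4, 5, 6, 7, 8, 10, 11, 12, 14, 15, 16}

B ∩ E = {}
D ∪ (B ∩ E) = {1, 2, 6, 7, 8, 11, 12, 14, 16}
A ∩ D = {1, 8}
D ∪ (A ∩ D) = {1, 2, 6, 7, 8, 11, 12, 14, 16}
C \ (D ∪ (A ∩ D)) = {3, 4, 5, 10, 15}
(D ∪ (B ∩ E)) ∪ (C \ (D ∪ (A ∩ D))) = {1, 2, 3, 4, 5, 6, 7, 8, 10, 11, 12, 14, 15, 16}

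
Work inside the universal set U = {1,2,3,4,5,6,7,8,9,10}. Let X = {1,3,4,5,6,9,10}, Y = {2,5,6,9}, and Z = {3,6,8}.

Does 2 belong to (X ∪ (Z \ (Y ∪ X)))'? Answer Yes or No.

2 ∈ Y and 2 ∉ X, so 2 ∈ Y ∪ X
2 ∉ Z and 2 ∈ (Y ∪ X), so 2 ∉ Z \ (Y ∪ X)
2 ∉ X and 2 ∉ (Z \ (Y ∪ X)), so 2 ∉ X ∪ (Z \ (Y ∪ X))
2 ∈ (X ∪ (Z \ (Y ∪ X)))' since 2 ∉ (X ∪ (Z \ (Y ∪ X)))

Yes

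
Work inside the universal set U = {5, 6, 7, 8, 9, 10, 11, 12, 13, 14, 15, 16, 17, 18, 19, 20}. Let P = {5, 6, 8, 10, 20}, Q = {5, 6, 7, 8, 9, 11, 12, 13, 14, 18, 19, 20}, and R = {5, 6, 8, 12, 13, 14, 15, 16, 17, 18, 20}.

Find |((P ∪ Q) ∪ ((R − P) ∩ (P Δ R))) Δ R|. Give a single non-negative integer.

5

P ∪ Q = {5, 6, 7, 8, 9, 10, 11, 12, 13, 14, 18, 19, 20}
R − P = {12, 13, 14, 15, 16, 17, 18}
P Δ R = {10, 12, 13, 14, 15, 16, 17, 18}
(R − P) ∩ (P Δ R) = {12, 13, 14, 15, 16, 17, 18}
(P ∪ Q) ∪ ((R − P) ∩ (P Δ R)) = {5, 6, 7, 8, 9, 10, 11, 12, 13, 14, 15, 16, 17, 18, 19, 20}
((P ∪ Q) ∪ ((R − P) ∩ (P Δ R))) Δ R = {7, 9, 10, 11, 19}
|((P ∪ Q) ∪ ((R − P) ∩ (P Δ R))) Δ R| = 5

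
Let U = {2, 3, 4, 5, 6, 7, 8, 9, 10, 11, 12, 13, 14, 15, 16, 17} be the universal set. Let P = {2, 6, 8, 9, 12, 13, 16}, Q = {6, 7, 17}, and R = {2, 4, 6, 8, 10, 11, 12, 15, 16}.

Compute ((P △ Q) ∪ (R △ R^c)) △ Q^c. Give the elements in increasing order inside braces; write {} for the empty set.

P △ Q = {2, 7, 8, 9, 12, 13, 16, 17}
R^c = {3, 5, 7, 9, 13, 14, 17}
R △ R^c = {2, 3, 4, 5, 6, 7, 8, 9, 10, 11, 12, 13, 14, 15, 16, 17}
(P △ Q) ∪ (R △ R^c) = {2, 3, 4, 5, 6, 7, 8, 9, 10, 11, 12, 13, 14, 15, 16, 17}
Q^c = {2, 3, 4, 5, 8, 9, 10, 11, 12, 13, 14, 15, 16}
((P △ Q) ∪ (R △ R^c)) △ Q^c = {6, 7, 17}

{6, 7, 17}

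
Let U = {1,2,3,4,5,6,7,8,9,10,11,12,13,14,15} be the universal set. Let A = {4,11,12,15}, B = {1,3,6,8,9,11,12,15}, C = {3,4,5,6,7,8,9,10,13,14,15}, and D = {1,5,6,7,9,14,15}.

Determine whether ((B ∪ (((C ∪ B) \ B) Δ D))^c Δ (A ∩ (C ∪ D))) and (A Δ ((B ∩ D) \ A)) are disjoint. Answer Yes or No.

No

C ∪ B = {1,3,4,5,6,7,8,9,10,11,12,13,14,15}
(C ∪ B) \ B = {4,5,7,10,13,14}
((C ∪ B) \ B) Δ D = {1,4,6,9,10,13,15}
B ∪ (((C ∪ B) \ B) Δ D) = {1,3,4,6,8,9,10,11,12,13,15}
(B ∪ (((C ∪ B) \ B) Δ D))^c = {2,5,7,14}
C ∪ D = {1,3,4,5,6,7,8,9,10,13,14,15}
A ∩ (C ∪ D) = {4,15}
(B ∪ (((C ∪ B) \ B) Δ D))^c Δ (A ∩ (C ∪ D)) = {2,4,5,7,14,15}
B ∩ D = {1,6,9,15}
(B ∩ D) \ A = {1,6,9}
A Δ ((B ∩ D) \ A) = {1,4,6,9,11,12,15}
4 lies in both, so they are not disjoint.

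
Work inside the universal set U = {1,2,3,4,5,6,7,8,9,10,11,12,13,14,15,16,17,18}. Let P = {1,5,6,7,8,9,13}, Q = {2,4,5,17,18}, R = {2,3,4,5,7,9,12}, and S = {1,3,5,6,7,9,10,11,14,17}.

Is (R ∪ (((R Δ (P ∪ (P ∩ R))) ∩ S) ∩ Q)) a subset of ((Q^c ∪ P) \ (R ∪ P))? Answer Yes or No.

No

P ∩ R = {5,7,9}
P ∪ (P ∩ R) = {1,5,6,7,8,9,13}
R Δ (P ∪ (P ∩ R)) = {1,2,3,4,6,8,12,13}
(R Δ (P ∪ (P ∩ R))) ∩ S = {1,3,6}
((R Δ (P ∪ (P ∩ R))) ∩ S) ∩ Q = {}
R ∪ (((R Δ (P ∪ (P ∩ R))) ∩ S) ∩ Q) = {2,3,4,5,7,9,12}
Q^c = {1,3,6,7,8,9,10,11,12,13,14,15,16}
Q^c ∪ P = {1,3,5,6,7,8,9,10,11,12,13,14,15,16}
R ∪ P = {1,2,3,4,5,6,7,8,9,12,13}
(Q^c ∪ P) \ (R ∪ P) = {10,11,14,15,16}
2 ∈ R ∪ (((R Δ (P ∪ (P ∩ R))) ∩ S) ∩ Q) but 2 ∉ (Q^c ∪ P) \ (R ∪ P), so the inclusion fails.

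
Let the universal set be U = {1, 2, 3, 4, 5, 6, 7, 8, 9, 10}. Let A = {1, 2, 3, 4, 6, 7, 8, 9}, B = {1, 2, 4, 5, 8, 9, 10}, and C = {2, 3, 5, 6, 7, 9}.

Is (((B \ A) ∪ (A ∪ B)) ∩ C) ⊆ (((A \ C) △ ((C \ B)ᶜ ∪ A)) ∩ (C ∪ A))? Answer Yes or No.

B \ A = {5, 10}
A ∪ B = {1, 2, 3, 4, 5, 6, 7, 8, 9, 10}
(B \ A) ∪ (A ∪ B) = {1, 2, 3, 4, 5, 6, 7, 8, 9, 10}
((B \ A) ∪ (A ∪ B)) ∩ C = {2, 3, 5, 6, 7, 9}
A \ C = {1, 4, 8}
C \ B = {3, 6, 7}
(C \ B)ᶜ = {1, 2, 4, 5, 8, 9, 10}
(C \ B)ᶜ ∪ A = {1, 2, 3, 4, 5, 6, 7, 8, 9, 10}
(A \ C) △ ((C \ B)ᶜ ∪ A) = {2, 3, 5, 6, 7, 9, 10}
C ∪ A = {1, 2, 3, 4, 5, 6, 7, 8, 9}
((A \ C) △ ((C \ B)ᶜ ∪ A)) ∩ (C ∪ A) = {2, 3, 5, 6, 7, 9}
Every element of {2, 3, 5, 6, 7, 9} is in {2, 3, 5, 6, 7, 9}, so ((B \ A) ∪ (A ∪ B)) ∩ C ⊆ ((A \ C) △ ((C \ B)ᶜ ∪ A)) ∩ (C ∪ A).

Yes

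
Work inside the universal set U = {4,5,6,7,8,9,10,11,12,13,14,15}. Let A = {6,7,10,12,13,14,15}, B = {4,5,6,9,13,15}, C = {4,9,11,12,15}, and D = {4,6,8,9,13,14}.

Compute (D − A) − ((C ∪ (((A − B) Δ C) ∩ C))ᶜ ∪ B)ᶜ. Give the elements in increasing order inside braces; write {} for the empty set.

D − A = {4,8,9}
A − B = {7,10,12,14}
(A − B) Δ C = {4,7,9,10,11,14,15}
((A − B) Δ C) ∩ C = {4,9,11,15}
C ∪ (((A − B) Δ C) ∩ C) = {4,9,11,12,15}
(C ∪ (((A − B) Δ C) ∩ C))ᶜ = {5,6,7,8,10,13,14}
(C ∪ (((A − B) Δ C) ∩ C))ᶜ ∪ B = {4,5,6,7,8,9,10,13,14,15}
((C ∪ (((A − B) Δ C) ∩ C))ᶜ ∪ B)ᶜ = {11,12}
(D − A) − ((C ∪ (((A − B) Δ C) ∩ C))ᶜ ∪ B)ᶜ = {4,8,9}

{4,8,9}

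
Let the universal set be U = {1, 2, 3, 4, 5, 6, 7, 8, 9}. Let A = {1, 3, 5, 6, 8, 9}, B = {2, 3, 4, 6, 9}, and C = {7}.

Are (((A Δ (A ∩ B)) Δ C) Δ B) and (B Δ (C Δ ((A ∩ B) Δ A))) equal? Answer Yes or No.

Yes

A ∩ B = {3, 6, 9}
A Δ (A ∩ B) = {1, 5, 8}
(A Δ (A ∩ B)) Δ C = {1, 5, 7, 8}
((A Δ (A ∩ B)) Δ C) Δ B = {1, 2, 3, 4, 5, 6, 7, 8, 9}
(A ∩ B) Δ A = {1, 5, 8}
C Δ ((A ∩ B) Δ A) = {1, 5, 7, 8}
B Δ (C Δ ((A ∩ B) Δ A)) = {1, 2, 3, 4, 5, 6, 7, 8, 9}
Both equal {1, 2, 3, 4, 5, 6, 7, 8, 9}, so ((A Δ (A ∩ B)) Δ C) Δ B = B Δ (C Δ ((A ∩ B) Δ A)).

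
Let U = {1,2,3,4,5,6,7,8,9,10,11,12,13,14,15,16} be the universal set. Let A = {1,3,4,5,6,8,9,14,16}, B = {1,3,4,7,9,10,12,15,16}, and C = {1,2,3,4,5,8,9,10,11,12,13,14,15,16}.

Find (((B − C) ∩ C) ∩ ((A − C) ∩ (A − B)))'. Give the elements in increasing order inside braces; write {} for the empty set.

{1,2,3,4,5,6,7,8,9,10,11,12,13,14,15,16}

B − C = {7}
(B − C) ∩ C = {}
A − C = {6}
A − B = {5,6,8,14}
(A − C) ∩ (A − B) = {6}
((B − C) ∩ C) ∩ ((A − C) ∩ (A − B)) = {}
(((B − C) ∩ C) ∩ ((A − C) ∩ (A − B)))' = {1,2,3,4,5,6,7,8,9,10,11,12,13,14,15,16}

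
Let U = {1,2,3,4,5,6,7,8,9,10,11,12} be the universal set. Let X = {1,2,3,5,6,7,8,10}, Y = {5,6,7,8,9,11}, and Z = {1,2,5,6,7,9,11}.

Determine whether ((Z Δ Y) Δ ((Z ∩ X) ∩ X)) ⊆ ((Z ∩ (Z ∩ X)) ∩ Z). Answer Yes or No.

No

Z Δ Y = {1,2,8}
Z ∩ X = {1,2,5,6,7}
(Z ∩ X) ∩ X = {1,2,5,6,7}
(Z Δ Y) Δ ((Z ∩ X) ∩ X) = {5,6,7,8}
Z ∩ (Z ∩ X) = {1,2,5,6,7}
(Z ∩ (Z ∩ X)) ∩ Z = {1,2,5,6,7}
8 ∈ (Z Δ Y) Δ ((Z ∩ X) ∩ X) but 8 ∉ (Z ∩ (Z ∩ X)) ∩ Z, so the inclusion fails.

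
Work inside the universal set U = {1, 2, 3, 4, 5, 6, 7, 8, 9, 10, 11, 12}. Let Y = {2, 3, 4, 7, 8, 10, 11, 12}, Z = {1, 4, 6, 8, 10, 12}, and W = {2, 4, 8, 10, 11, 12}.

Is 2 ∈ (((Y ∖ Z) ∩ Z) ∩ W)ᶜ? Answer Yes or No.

2 ∈ Y and 2 ∉ Z, so 2 ∈ Y ∖ Z
2 ∈ (Y ∖ Z) and 2 ∉ Z, so 2 ∉ (Y ∖ Z) ∩ Z
2 ∉ ((Y ∖ Z) ∩ Z) and 2 ∈ W, so 2 ∉ ((Y ∖ Z) ∩ Z) ∩ W
2 ∈ (((Y ∖ Z) ∩ Z) ∩ W)ᶜ since 2 ∉ (((Y ∖ Z) ∩ Z) ∩ W)

Yes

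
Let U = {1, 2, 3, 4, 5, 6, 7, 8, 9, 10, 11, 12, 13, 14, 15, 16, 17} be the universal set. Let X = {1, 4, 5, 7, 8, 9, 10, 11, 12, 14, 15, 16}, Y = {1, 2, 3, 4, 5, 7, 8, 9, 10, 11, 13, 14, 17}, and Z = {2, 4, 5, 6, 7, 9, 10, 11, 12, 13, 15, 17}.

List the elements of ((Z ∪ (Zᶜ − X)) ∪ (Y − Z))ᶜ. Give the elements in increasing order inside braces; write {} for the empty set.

Zᶜ = {1, 3, 8, 14, 16}
Zᶜ − X = {3}
Z ∪ (Zᶜ − X) = {2, 3, 4, 5, 6, 7, 9, 10, 11, 12, 13, 15, 17}
Y − Z = {1, 3, 8, 14}
(Z ∪ (Zᶜ − X)) ∪ (Y − Z) = {1, 2, 3, 4, 5, 6, 7, 8, 9, 10, 11, 12, 13, 14, 15, 17}
((Z ∪ (Zᶜ − X)) ∪ (Y − Z))ᶜ = {16}

{16}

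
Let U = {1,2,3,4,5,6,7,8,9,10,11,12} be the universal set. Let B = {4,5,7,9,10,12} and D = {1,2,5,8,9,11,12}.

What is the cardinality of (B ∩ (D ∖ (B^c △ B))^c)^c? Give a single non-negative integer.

B^c = {1,2,3,6,8,11}
B^c △ B = {1,2,3,4,5,6,7,8,9,10,11,12}
D ∖ (B^c △ B) = {}
(D ∖ (B^c △ B))^c = {1,2,3,4,5,6,7,8,9,10,11,12}
B ∩ (D ∖ (B^c △ B))^c = {4,5,7,9,10,12}
(B ∩ (D ∖ (B^c △ B))^c)^c = {1,2,3,6,8,11}
|(B ∩ (D ∖ (B^c △ B))^c)^c| = 6

6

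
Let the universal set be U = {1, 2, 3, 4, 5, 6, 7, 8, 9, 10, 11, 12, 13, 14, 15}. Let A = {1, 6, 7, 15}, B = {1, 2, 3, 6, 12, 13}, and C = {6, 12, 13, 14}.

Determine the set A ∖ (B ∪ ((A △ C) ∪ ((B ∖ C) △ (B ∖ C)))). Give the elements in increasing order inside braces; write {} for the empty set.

A △ C = {1, 7, 12, 13, 14, 15}
B ∖ C = {1, 2, 3}
(B ∖ C) △ (B ∖ C) = {}
(A △ C) ∪ ((B ∖ C) △ (B ∖ C)) = {1, 7, 12, 13, 14, 15}
B ∪ ((A △ C) ∪ ((B ∖ C) △ (B ∖ C))) = {1, 2, 3, 6, 7, 12, 13, 14, 15}
A ∖ (B ∪ ((A △ C) ∪ ((B ∖ C) △ (B ∖ C)))) = {}

{}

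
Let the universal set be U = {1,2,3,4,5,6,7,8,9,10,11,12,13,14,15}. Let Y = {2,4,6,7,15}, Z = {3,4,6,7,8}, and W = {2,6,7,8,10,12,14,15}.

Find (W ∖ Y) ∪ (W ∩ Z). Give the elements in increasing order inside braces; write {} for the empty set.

W ∖ Y = {8,10,12,14}
W ∩ Z = {6,7,8}
(W ∖ Y) ∪ (W ∩ Z) = {6,7,8,10,12,14}

{6,7,8,10,12,14}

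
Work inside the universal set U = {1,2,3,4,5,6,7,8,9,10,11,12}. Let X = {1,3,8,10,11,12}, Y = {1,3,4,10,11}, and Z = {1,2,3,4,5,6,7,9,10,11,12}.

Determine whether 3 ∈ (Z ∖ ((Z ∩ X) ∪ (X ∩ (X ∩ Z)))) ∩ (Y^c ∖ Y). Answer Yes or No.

No

3 ∈ Z and 3 ∈ X, so 3 ∈ Z ∩ X
3 ∈ X and 3 ∈ Z, so 3 ∈ X ∩ Z
3 ∈ X and 3 ∈ (X ∩ Z), so 3 ∈ X ∩ (X ∩ Z)
3 ∈ (Z ∩ X) and 3 ∈ (X ∩ (X ∩ Z)), so 3 ∈ (Z ∩ X) ∪ (X ∩ (X ∩ Z))
3 ∈ Z and 3 ∈ ((Z ∩ X) ∪ (X ∩ (X ∩ Z))), so 3 ∉ Z ∖ ((Z ∩ X) ∪ (X ∩ (X ∩ Z)))
3 ∈ Y, so 3 ∉ Y^c
3 ∉ Y^c and 3 ∈ Y, so 3 ∉ Y^c ∖ Y
3 ∉ (Z ∖ ((Z ∩ X) ∪ (X ∩ (X ∩ Z)))) and 3 ∉ (Y^c ∖ Y), so 3 ∉ (Z ∖ ((Z ∩ X) ∪ (X ∩ (X ∩ Z)))) ∩ (Y^c ∖ Y)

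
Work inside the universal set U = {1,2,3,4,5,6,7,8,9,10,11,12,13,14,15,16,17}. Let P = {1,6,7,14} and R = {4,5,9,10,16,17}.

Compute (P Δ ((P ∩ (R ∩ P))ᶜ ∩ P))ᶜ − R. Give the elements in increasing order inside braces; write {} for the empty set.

{1,2,3,6,7,8,11,12,13,14,15}

R ∩ P = {}
P ∩ (R ∩ P) = {}
(P ∩ (R ∩ P))ᶜ = {1,2,3,4,5,6,7,8,9,10,11,12,13,14,15,16,17}
(P ∩ (R ∩ P))ᶜ ∩ P = {1,6,7,14}
P Δ ((P ∩ (R ∩ P))ᶜ ∩ P) = {}
(P Δ ((P ∩ (R ∩ P))ᶜ ∩ P))ᶜ = {1,2,3,4,5,6,7,8,9,10,11,12,13,14,15,16,17}
(P Δ ((P ∩ (R ∩ P))ᶜ ∩ P))ᶜ − R = {1,2,3,6,7,8,11,12,13,14,15}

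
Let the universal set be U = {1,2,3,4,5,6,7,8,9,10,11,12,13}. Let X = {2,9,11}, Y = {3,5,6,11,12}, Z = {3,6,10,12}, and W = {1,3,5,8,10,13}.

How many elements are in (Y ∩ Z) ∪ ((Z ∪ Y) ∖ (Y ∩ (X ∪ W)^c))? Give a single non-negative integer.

Y ∩ Z = {3,6,12}
Z ∪ Y = {3,5,6,10,11,12}
X ∪ W = {1,2,3,5,8,9,10,11,13}
(X ∪ W)^c = {4,6,7,12}
Y ∩ (X ∪ W)^c = {6,12}
(Z ∪ Y) ∖ (Y ∩ (X ∪ W)^c) = {3,5,10,11}
(Y ∩ Z) ∪ ((Z ∪ Y) ∖ (Y ∩ (X ∪ W)^c)) = {3,5,6,10,11,12}
|(Y ∩ Z) ∪ ((Z ∪ Y) ∖ (Y ∩ (X ∪ W)^c))| = 6

6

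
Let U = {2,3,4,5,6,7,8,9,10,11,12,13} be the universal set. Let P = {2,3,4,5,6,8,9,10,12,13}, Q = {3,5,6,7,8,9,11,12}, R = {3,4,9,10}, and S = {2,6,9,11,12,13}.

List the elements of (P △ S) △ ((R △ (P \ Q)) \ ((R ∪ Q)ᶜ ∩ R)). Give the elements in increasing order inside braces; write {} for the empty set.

P △ S = {3,4,5,8,10,11}
P \ Q = {2,4,10,13}
R △ (P \ Q) = {2,3,9,13}
R ∪ Q = {3,4,5,6,7,8,9,10,11,12}
(R ∪ Q)ᶜ = {2,13}
(R ∪ Q)ᶜ ∩ R = {}
(R △ (P \ Q)) \ ((R ∪ Q)ᶜ ∩ R) = {2,3,9,13}
(P △ S) △ ((R △ (P \ Q)) \ ((R ∪ Q)ᶜ ∩ R)) = {2,4,5,8,9,10,11,13}

{2,4,5,8,9,10,11,13}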